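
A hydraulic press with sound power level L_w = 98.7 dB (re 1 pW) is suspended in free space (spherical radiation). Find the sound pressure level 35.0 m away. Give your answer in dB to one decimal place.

56.8 dB

The power spreads over a sphere of area 4π·r², so L_p = L_w − 10·log₁₀(4π·r²).
4π·r² = 1.539e+04 m², 10·log₁₀ of that is 41.873 dB.
L_p = 98.7 − 41.873 = 56.83 dB.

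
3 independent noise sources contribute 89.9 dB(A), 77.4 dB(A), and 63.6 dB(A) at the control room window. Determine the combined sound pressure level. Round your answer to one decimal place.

90.1 dB(A)

For uncorrelated sources the intensities add, so convert each level to linear form, sum, and take 10·log₁₀ of the total.
Σ 10^(L/10) = 10^(89.9/10) + 10^(77.4/10) + 10^(63.6/10) = 1.034e+09.
L_total = 10·log₁₀(1.034e+09) = 90.15 dB(A).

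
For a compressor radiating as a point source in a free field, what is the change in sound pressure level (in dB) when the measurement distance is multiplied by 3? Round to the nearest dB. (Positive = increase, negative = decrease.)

Point-source spreading: ΔL = −20·log₁₀(r₂/r₁).
ΔL = −20·log₁₀(3) = -9.54 dB.

-10 dB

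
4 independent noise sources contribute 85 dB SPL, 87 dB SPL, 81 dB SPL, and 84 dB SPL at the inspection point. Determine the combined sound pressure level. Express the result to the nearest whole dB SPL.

For uncorrelated sources the intensities add, so convert each level to linear form, sum, and take 10·log₁₀ of the total.
Σ 10^(L/10) = 10^(85/10) + 10^(87/10) + 10^(81/10) + 10^(84/10) = 1.194e+09.
L_total = 10·log₁₀(1.194e+09) = 90.77 dB SPL.

91 dB SPL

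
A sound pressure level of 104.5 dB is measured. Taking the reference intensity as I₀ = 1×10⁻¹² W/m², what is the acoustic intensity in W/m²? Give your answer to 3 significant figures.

0.0282 W/m²

I = I₀·10^(L/10) = 10⁻¹² × 10^(104.5/10) = 10^(-1.550).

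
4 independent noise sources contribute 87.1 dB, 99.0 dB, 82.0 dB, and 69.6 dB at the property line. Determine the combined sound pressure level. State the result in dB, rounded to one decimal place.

99.4 dB

For uncorrelated sources the intensities add, so convert each level to linear form, sum, and take 10·log₁₀ of the total.
Σ 10^(L/10) = 10^(87.1/10) + 10^(99.0/10) + 10^(82.0/10) + 10^(69.6/10) = 8.624e+09.
L_total = 10·log₁₀(8.624e+09) = 99.36 dB.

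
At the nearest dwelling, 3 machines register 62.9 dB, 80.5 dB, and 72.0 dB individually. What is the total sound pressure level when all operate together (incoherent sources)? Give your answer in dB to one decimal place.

81.1 dB

For uncorrelated sources the intensities add, so convert each level to linear form, sum, and take 10·log₁₀ of the total.
Σ 10^(L/10) = 10^(62.9/10) + 10^(80.5/10) + 10^(72.0/10) = 1.300e+08.
L_total = 10·log₁₀(1.300e+08) = 81.14 dB.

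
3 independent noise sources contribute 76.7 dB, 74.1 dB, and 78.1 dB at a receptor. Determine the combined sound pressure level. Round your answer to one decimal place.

Incoherent sources combine by intensity addition: L_total = 10·log₁₀(Σ 10^(L_i/10)).
Σ 10^(L/10) = 10^(76.7/10) + 10^(74.1/10) + 10^(78.1/10) = 1.370e+08.
L_total = 10·log₁₀(1.370e+08) = 81.37 dB.

81.4 dB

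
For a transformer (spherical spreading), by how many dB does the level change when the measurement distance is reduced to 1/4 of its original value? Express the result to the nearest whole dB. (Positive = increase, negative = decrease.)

+12 dB

Point-source spreading: ΔL = −20·log₁₀(r₂/r₁).
ΔL = −20·log₁₀(0.25) = +12.04 dB.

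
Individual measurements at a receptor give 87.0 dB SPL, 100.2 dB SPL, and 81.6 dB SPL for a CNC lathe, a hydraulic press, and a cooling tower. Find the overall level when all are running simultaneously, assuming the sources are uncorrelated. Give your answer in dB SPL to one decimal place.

100.5 dB SPL

For uncorrelated sources the intensities add, so convert each level to linear form, sum, and take 10·log₁₀ of the total.
Σ 10^(L/10) = 10^(87.0/10) + 10^(100.2/10) + 10^(81.6/10) = 1.112e+10.
L_total = 10·log₁₀(1.112e+10) = 100.46 dB SPL.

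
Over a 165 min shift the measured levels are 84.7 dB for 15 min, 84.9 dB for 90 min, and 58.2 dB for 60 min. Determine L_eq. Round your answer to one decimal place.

The energy average is taken in the linear domain: L_eq = 10·log₁₀[(Σ tᵢ·10^(Lᵢ/10))/T], T = 165 min.
Σ tᵢ·10^(Lᵢ/10) = 15·10^(84.7/10) + 90·10^(84.9/10) + 60·10^(58.2/10) = 3.228e+10.
L_eq = 10·log₁₀(3.228e+10/165) = 82.91 dB.

82.9 dB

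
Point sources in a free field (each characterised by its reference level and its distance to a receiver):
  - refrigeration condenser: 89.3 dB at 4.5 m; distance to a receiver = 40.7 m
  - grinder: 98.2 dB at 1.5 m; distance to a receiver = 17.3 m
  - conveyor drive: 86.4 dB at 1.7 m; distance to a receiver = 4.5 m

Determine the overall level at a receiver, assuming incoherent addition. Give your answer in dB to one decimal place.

80.9 dB

Propagate each source to the receiver with L = L_ref − 20·log₁₀(r/r_ref), then add intensities.
refrigeration condenser: 89.3 − 20·log₁₀(40.7/4.5) = 89.3 − 19.13 = 70.17 dB.
grinder: 98.2 − 20·log₁₀(17.3/1.5) = 98.2 − 21.24 = 76.96 dB.
conveyor drive: 86.4 − 20·log₁₀(4.5/1.7) = 86.4 − 8.46 = 77.94 dB.
Σ 10^(L/10) = 1.224e+08 → L_total = 10·log₁₀(1.224e+08) = 80.88 dB.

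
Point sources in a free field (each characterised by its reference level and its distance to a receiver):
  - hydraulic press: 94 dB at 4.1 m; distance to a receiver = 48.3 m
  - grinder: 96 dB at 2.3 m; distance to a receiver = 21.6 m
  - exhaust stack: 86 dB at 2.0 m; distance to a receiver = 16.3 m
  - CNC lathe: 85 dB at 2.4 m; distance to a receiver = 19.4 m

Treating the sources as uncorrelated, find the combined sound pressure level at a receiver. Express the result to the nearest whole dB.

Apply inverse-square spreading to bring every level to the receiver, then sum 10^(L/10).
hydraulic press: 94 − 20·log₁₀(48.3/4.1) = 94 − 21.42 = 72.58 dB.
grinder: 96 − 20·log₁₀(21.6/2.3) = 96 − 19.45 = 76.55 dB.
exhaust stack: 86 − 20·log₁₀(16.3/2.0) = 86 − 18.22 = 67.78 dB.
CNC lathe: 85 − 20·log₁₀(19.4/2.4) = 85 − 18.15 = 66.85 dB.
Σ 10^(L/10) = 7.407e+07 → L_total = 10·log₁₀(7.407e+07) = 78.70 dB.

79 dB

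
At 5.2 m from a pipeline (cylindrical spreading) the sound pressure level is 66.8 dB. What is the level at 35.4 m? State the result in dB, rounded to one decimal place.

Cylindrical spreading from a line source gives a 10·log₁₀(r₂/r₁) drop.
L₂ = 66.8 − 10·log₁₀(35.4/5.2) = 66.8 − 8.330 = 58.47 dB.

58.5 dB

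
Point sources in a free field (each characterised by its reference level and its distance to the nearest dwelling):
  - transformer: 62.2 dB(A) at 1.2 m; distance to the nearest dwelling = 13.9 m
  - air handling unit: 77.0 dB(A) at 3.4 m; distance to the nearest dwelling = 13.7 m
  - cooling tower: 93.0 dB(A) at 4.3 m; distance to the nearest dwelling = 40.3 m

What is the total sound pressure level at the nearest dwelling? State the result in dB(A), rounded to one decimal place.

74.1 dB(A)

Propagate each source to the receiver with L = L_ref − 20·log₁₀(r/r_ref), then add intensities.
transformer: 62.2 − 20·log₁₀(13.9/1.2) = 62.2 − 21.28 = 40.92 dB(A).
air handling unit: 77.0 − 20·log₁₀(13.7/3.4) = 77.0 − 12.10 = 64.90 dB(A).
cooling tower: 93.0 − 20·log₁₀(40.3/4.3) = 93.0 − 19.44 = 73.56 dB(A).
Σ 10^(L/10) = 2.581e+07 → L_total = 10·log₁₀(2.581e+07) = 74.12 dB(A).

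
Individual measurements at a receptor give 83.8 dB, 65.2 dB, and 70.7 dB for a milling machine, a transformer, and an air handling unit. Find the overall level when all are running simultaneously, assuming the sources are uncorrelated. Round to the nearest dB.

For uncorrelated sources the intensities add, so convert each level to linear form, sum, and take 10·log₁₀ of the total.
Σ 10^(L/10) = 10^(83.8/10) + 10^(65.2/10) + 10^(70.7/10) = 2.549e+08.
L_total = 10·log₁₀(2.549e+08) = 84.06 dB.

84 dB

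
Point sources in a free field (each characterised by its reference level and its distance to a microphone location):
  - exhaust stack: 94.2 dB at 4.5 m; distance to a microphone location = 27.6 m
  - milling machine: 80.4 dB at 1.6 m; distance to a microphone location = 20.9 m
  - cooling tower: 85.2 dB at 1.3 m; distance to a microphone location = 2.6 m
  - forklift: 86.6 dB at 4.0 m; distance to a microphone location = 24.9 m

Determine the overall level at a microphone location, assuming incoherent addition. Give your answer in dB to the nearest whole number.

Propagate each source to the receiver with L = L_ref − 20·log₁₀(r/r_ref), then add intensities.
exhaust stack: 94.2 − 20·log₁₀(27.6/4.5) = 94.2 − 15.75 = 78.45 dB.
milling machine: 80.4 − 20·log₁₀(20.9/1.6) = 80.4 − 22.32 = 58.08 dB.
cooling tower: 85.2 − 20·log₁₀(2.6/1.3) = 85.2 − 6.02 = 79.18 dB.
forklift: 86.6 − 20·log₁₀(24.9/4.0) = 86.6 − 15.88 = 70.72 dB.
Σ 10^(L/10) = 1.651e+08 → L_total = 10·log₁₀(1.651e+08) = 82.18 dB.

82 dB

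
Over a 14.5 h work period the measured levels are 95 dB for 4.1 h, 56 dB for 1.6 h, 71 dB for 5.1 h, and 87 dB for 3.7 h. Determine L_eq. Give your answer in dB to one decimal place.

90.1 dB

The energy average is taken in the linear domain: L_eq = 10·log₁₀[(Σ tᵢ·10^(Lᵢ/10))/T], T = 14.5 h.
Σ tᵢ·10^(Lᵢ/10) = 4.1·10^(95/10) + 1.6·10^(56/10) + 5.1·10^(71/10) + 3.7·10^(87/10) = 1.488e+10.
L_eq = 10·log₁₀(1.488e+10/14.5) = 90.11 dB.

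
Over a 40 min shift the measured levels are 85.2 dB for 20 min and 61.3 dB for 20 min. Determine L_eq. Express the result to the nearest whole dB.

Weight each interval's intensity by its duration and average over T = 40 min:
Σ tᵢ·10^(Lᵢ/10) = 20·10^(85.2/10) + 20·10^(61.3/10) = 6.650e+09.
L_eq = 10·log₁₀(6.650e+09/40) = 82.21 dB.

82 dB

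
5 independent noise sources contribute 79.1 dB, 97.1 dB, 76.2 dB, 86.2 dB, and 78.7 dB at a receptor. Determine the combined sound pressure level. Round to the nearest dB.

98 dB

Incoherent sources combine by intensity addition: L_total = 10·log₁₀(Σ 10^(L_i/10)).
Σ 10^(L/10) = 10^(79.1/10) + 10^(97.1/10) + 10^(76.2/10) + 10^(86.2/10) + 10^(78.7/10) = 5.743e+09.
L_total = 10·log₁₀(5.743e+09) = 97.59 dB.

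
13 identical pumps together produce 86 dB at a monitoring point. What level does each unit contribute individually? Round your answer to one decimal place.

For N identical incoherent sources L_total = L₁ + 10·log₁₀ N, so L₁ = 86 − 10·log₁₀(13) = 86 − 11.139.

74.9 dB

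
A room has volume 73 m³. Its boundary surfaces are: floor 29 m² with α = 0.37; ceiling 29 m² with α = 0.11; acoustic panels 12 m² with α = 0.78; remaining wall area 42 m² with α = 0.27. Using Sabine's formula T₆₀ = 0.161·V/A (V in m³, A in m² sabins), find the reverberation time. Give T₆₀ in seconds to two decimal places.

0.34 s

Summing Sᵢαᵢ: 29·0.37 + 29·0.11 + 12·0.78 + 42·0.27 = 34.62 m².
T₆₀ = 0.161·V/A = 0.161·73/34.62 = 0.339 s.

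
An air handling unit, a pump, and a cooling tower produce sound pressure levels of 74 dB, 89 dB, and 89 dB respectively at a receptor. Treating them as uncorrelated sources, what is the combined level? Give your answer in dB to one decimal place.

92.1 dB

For uncorrelated sources the intensities add, so convert each level to linear form, sum, and take 10·log₁₀ of the total.
Σ 10^(L/10) = 10^(74/10) + 10^(89/10) + 10^(89/10) = 1.614e+09.
L_total = 10·log₁₀(1.614e+09) = 92.08 dB.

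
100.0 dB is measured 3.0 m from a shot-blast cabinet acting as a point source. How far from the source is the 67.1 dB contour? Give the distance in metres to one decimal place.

Point-source spreading drops the level by 20·log₁₀(r₂/r₁); inverting, r₂/r₁ = 10^(ΔL/20).
r₂ = 3.0·10^((100.0−67.1)/20) = 3.0·10^(32.9/20) = 132.47 m.

132.5 m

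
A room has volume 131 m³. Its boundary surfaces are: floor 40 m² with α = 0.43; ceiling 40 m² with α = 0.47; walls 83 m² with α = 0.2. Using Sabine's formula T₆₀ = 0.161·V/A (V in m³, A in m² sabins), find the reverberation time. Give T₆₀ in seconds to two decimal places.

Total absorption A = 40·0.43 + 40·0.47 + 83·0.2 = 52.60 m² sabins.
T₆₀ = 0.161 × 131 / 52.60 = 0.401 s.

0.40 s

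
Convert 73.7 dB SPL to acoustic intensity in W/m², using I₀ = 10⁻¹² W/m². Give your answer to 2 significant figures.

I/I₀ = 10^(73.7/10) = 2.344e+07, so I = 2.344e+07 × 10⁻¹² W/m².

2.3e-05 W/m²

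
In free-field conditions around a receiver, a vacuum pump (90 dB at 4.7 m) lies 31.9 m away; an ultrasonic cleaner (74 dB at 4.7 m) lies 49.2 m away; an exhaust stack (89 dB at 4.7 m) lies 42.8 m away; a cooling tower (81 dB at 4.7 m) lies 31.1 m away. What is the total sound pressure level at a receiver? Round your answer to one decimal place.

75.4 dB

Apply inverse-square spreading to bring every level to the receiver, then sum 10^(L/10).
vacuum pump: 90 − 20·log₁₀(31.9/4.7) = 90 − 16.63 = 73.37 dB.
ultrasonic cleaner: 74 − 20·log₁₀(49.2/4.7) = 74 − 20.40 = 53.60 dB.
exhaust stack: 89 − 20·log₁₀(42.8/4.7) = 89 − 19.19 = 69.81 dB.
cooling tower: 81 − 20·log₁₀(31.1/4.7) = 81 − 16.41 = 64.59 dB.
Σ 10^(L/10) = 3.439e+07 → L_total = 10·log₁₀(3.439e+07) = 75.36 dB.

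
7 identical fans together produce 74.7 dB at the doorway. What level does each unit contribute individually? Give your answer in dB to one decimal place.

For N identical incoherent sources L_total = L₁ + 10·log₁₀ N, so L₁ = 74.7 − 10·log₁₀(7) = 74.7 − 8.451.

66.2 dB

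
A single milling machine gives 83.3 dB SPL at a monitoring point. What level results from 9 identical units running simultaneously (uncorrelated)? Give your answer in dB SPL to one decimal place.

92.8 dB SPL

With 9 equal, uncorrelated contributions the intensity is 9× that of one unit, giving a rise of 10·log₁₀ 9.
L_total = 83.3 + 10·log₁₀(9) = 83.3 + 9.542 = 92.84 dB SPL.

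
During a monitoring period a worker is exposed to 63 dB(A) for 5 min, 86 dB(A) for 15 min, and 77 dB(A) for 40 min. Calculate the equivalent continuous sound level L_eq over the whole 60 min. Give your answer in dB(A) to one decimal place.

81.2 dB(A)

The energy average is taken in the linear domain: L_eq = 10·log₁₀[(Σ tᵢ·10^(Lᵢ/10))/T], T = 60 min.
Σ tᵢ·10^(Lᵢ/10) = 5·10^(63/10) + 15·10^(86/10) + 40·10^(77/10) = 7.986e+09.
L_eq = 10·log₁₀(7.986e+09/60) = 81.24 dB(A).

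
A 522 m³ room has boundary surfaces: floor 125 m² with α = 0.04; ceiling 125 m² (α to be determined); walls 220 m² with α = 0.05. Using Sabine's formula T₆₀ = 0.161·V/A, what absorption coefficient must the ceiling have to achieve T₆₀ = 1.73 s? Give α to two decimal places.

A = 0.161·V/T₆₀ = 0.161·522/1.73 = 48.58 m² sabins.
Absorption from the other surfaces = 125·0.04 + 220·0.05 = 16.00 m², so the ceiling must supply 32.58 m² over 125 m².
α = 32.58/125 = 0.261.

0.26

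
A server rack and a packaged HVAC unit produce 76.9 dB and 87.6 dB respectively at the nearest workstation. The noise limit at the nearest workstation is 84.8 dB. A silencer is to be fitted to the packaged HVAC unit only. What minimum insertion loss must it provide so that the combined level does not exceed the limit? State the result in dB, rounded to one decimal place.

3.6 dB

The untreated sources together contribute 10^(76.9/10) = 4.898e+07, i.e. 76.90 dB.
The limit corresponds to 10^(84.8/10) = 3.020e+08; subtracting the fixed part leaves 2.530e+08 for the packaged HVAC unit, i.e. 84.03 dB.
So the packaged HVAC unit must be reduced from 87.6 to 84.03 dB: IL = 3.57 dB.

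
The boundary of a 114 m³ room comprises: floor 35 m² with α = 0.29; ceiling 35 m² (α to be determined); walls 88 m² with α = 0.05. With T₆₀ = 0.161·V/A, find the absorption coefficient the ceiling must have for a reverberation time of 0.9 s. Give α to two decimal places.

0.17

Required total absorption A = 0.161·114/0.9 = 20.39 m².
Absorption from the other surfaces = 35·0.29 + 88·0.05 = 14.55 m², so the ceiling must supply 5.84 m² over 35 m².
α = 5.84/35 = 0.167.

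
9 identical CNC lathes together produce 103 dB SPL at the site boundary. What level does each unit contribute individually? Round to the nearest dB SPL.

93 dB SPL

Dividing the total intensity by 9 lowers the level by 10·log₁₀ 9 = 9.542 dB: L₁ = 103 − 9.542.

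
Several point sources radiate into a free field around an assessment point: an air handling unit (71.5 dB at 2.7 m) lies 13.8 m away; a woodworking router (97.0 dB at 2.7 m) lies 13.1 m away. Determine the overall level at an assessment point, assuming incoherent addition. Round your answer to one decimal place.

First find each source's level at the receiver (point-source: −20·log₁₀(r/r_ref)), then combine on an intensity basis.
air handling unit: 71.5 − 20·log₁₀(13.8/2.7) = 71.5 − 14.17 = 57.33 dB.
woodworking router: 97.0 − 20·log₁₀(13.1/2.7) = 97.0 − 13.72 = 83.28 dB.
Σ 10^(L/10) = 2.134e+08 → L_total = 10·log₁₀(2.134e+08) = 83.29 dB.

83.3 dB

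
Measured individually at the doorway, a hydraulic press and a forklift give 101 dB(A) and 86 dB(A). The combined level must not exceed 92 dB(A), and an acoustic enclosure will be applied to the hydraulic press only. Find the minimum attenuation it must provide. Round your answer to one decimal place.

10.3 dB

The untreated sources together contribute 10^(86/10) = 3.981e+08, i.e. 86.00 dB(A).
The limit corresponds to 10^(92/10) = 1.585e+09; subtracting the fixed part leaves 1.187e+09 for the hydraulic press, i.e. 90.74 dB(A).
So the hydraulic press must be reduced from 101 to 90.74 dB(A): IL = 10.26 dB.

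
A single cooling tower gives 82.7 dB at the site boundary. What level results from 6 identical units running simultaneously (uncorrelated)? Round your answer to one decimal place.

N identical incoherent sources raise the level by 10·log₁₀ N.
L_total = 82.7 + 10·log₁₀(6) = 82.7 + 7.782 = 90.48 dB.

90.5 dB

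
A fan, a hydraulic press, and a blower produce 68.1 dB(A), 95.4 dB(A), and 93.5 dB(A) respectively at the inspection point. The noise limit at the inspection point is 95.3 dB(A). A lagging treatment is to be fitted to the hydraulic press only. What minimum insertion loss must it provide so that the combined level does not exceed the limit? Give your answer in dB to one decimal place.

4.8 dB

Fixed contribution from the other sources: Σ 10^(L/10) = 10^(68.1/10) + 10^(93.5/10) = 2.245e+09 (93.51 dB(A)).
To meet 95.3 dB(A) overall, the treated hydraulic press may contribute at most 10^(95.3/10) − 2.245e+09 = 1.143e+09, i.e. 90.58 dB(A).
So the hydraulic press must be reduced from 95.4 to 90.58 dB(A): IL = 4.82 dB.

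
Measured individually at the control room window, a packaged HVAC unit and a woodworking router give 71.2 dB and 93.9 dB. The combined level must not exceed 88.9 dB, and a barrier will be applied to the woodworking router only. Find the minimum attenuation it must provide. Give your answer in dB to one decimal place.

5.1 dB

Fixed contribution from the other source: Σ 10^(L/10) = 10^(71.2/10) = 1.318e+07 (71.20 dB).
To meet 88.9 dB overall, the treated woodworking router may contribute at most 10^(88.9/10) − 1.318e+07 = 7.631e+08, i.e. 88.83 dB.
So the woodworking router must be reduced from 93.9 to 88.83 dB: IL = 5.07 dB.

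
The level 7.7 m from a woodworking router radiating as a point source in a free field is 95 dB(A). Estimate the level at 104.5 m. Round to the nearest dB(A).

72 dB(A)

For a point source, L₂ = L₁ − 20·log₁₀(r₂/r₁).
L₂ = 95 − 20·log₁₀(104.5/7.7) = 95 − 22.653 = 72.35 dB(A).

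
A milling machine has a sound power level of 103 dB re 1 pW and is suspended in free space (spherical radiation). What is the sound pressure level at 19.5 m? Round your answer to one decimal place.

66.2 dB

Free-field spherical radiation: L_p = L_w − 10·log₁₀(4π·r²), r = 19.5 m.
4π·r² = 4778 m², 10·log₁₀ of that is 36.793 dB.
L_p = 103 − 36.793 = 66.21 dB.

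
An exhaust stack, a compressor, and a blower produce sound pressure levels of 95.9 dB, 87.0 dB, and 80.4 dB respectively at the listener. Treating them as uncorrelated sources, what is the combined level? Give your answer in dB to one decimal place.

For uncorrelated sources the intensities add, so convert each level to linear form, sum, and take 10·log₁₀ of the total.
Σ 10^(L/10) = 10^(95.9/10) + 10^(87.0/10) + 10^(80.4/10) = 4.501e+09.
L_total = 10·log₁₀(4.501e+09) = 96.53 dB.

96.5 dB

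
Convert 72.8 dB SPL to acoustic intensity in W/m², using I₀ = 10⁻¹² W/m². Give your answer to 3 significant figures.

L = 10·log₁₀(I/I₀) ⇒ I = I₀·10^(L/10) = 10⁻¹² × 10^7.28.

1.91e-05 W/m²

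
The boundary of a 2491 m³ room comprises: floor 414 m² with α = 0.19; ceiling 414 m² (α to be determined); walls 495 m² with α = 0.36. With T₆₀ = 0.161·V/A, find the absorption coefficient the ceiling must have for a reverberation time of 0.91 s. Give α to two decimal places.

0.44

From T₆₀ = 0.161·V/A, the target T₆₀ = 0.91 s needs A = 0.161·2491/0.91 = 440.72 m².
Absorption from the other surfaces = 414·0.19 + 495·0.36 = 256.86 m², so the ceiling must supply 183.86 m² over 414 m².
α = 183.86/414 = 0.444.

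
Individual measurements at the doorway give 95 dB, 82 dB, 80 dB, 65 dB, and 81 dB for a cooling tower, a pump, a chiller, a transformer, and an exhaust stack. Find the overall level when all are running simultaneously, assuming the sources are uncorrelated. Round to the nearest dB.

96 dB

For uncorrelated sources the intensities add, so convert each level to linear form, sum, and take 10·log₁₀ of the total.
Σ 10^(L/10) = 10^(95/10) + 10^(82/10) + 10^(80/10) + 10^(65/10) + 10^(81/10) = 3.550e+09.
L_total = 10·log₁₀(3.550e+09) = 95.50 dB.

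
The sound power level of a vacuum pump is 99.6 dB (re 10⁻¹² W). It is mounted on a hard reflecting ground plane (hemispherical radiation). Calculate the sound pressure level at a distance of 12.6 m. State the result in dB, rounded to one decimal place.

Free-field hemispherical radiation: L_p = L_w − 10·log₁₀(2π·r²), r = 12.6 m.
2π·r² = 997.5 m², 10·log₁₀ of that is 29.989 dB.
L_p = 99.6 − 29.989 = 69.61 dB.

69.6 dB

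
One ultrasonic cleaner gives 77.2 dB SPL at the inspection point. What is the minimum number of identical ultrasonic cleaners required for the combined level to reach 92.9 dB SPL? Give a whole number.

38

Need L₁ + 10·log₁₀ N ≥ 92.9, i.e. log₁₀ N ≥ 1.57.
N ≥ 10^(15.7/10) = 37.154, so N = 38.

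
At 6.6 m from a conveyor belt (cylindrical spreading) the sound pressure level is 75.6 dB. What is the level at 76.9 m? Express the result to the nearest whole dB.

65 dB

Line-source attenuation: ΔL = 10·log₁₀(r₂/r₁) = 10·log₁₀(76.9/6.6) = 10.664 dB.
L₂ = 75.6 − 10·log₁₀(76.9/6.6) = 75.6 − 10.664 = 64.94 dB.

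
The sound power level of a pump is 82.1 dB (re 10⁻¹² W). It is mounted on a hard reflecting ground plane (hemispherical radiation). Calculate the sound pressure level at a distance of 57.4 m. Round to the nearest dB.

The power spreads over a hemisphere of area 2π·r², so L_p = L_w − 10·log₁₀(2π·r²).
2π·r² = 2.07e+04 m², 10·log₁₀ of that is 43.160 dB.
L_p = 82.1 − 43.160 = 38.94 dB.

39 dB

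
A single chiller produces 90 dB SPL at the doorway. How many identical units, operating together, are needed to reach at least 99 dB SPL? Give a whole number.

N identical sources give L₁ + 10·log₁₀ N, so require 10·log₁₀ N ≥ 99 − 90 = 9.0 dB.
N ≥ 10^(9.0/10) = 7.943, so N = 8.

8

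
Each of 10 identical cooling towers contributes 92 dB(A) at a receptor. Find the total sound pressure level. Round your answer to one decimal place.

102.0 dB(A)

N identical incoherent sources raise the level by 10·log₁₀ N.
L_total = 92 + 10·log₁₀(10) = 92 + 10.000 = 102.00 dB(A).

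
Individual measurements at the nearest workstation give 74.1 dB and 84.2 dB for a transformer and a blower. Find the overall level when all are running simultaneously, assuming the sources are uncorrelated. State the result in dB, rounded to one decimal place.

84.6 dB

For uncorrelated sources the intensities add, so convert each level to linear form, sum, and take 10·log₁₀ of the total.
Σ 10^(L/10) = 10^(74.1/10) + 10^(84.2/10) = 2.887e+08.
L_total = 10·log₁₀(2.887e+08) = 84.60 dB.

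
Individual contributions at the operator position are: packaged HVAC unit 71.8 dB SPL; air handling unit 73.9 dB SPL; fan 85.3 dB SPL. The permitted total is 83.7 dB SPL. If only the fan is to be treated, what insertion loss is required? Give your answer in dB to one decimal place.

2.4 dB

The untreated sources together contribute 10^(71.8/10) + 10^(73.9/10) = 3.968e+07, i.e. 75.99 dB SPL.
The limit corresponds to 10^(83.7/10) = 2.344e+08; subtracting the fixed part leaves 1.947e+08 for the fan, i.e. 82.89 dB SPL.
So the fan must be reduced from 85.3 to 82.89 dB SPL: IL = 2.41 dB.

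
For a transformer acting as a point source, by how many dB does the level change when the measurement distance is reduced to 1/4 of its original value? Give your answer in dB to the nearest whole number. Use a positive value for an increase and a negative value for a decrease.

Point-source spreading: ΔL = −20·log₁₀(r₂/r₁).
ΔL = −20·log₁₀(0.25) = +12.04 dB.

+12 dB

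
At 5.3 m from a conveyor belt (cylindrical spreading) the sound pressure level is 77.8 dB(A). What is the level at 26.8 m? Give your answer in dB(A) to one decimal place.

70.8 dB(A)

Cylindrical spreading from a line source gives a 10·log₁₀(r₂/r₁) drop.
L₂ = 77.8 − 10·log₁₀(26.8/5.3) = 77.8 − 7.039 = 70.76 dB(A).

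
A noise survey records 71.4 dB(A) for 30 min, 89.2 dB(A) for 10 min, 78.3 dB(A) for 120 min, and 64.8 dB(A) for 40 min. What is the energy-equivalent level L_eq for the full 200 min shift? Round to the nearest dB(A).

L_eq = 10·log₁₀[(1/T)·Σ tᵢ·10^(Lᵢ/10)] with T = 200 min.
Σ tᵢ·10^(Lᵢ/10) = 30·10^(71.4/10) + 10·10^(89.2/10) + 120·10^(78.3/10) + 40·10^(64.8/10) = 1.697e+10.
L_eq = 10·log₁₀(1.697e+10/200) = 79.29 dB(A).

79 dB(A)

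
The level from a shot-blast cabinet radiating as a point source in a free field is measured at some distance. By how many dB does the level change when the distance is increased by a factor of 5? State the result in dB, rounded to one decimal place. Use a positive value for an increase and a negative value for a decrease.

-14.0 dB

A point source loses 6 dB per doubling of distance; generally ΔL = −20·log₁₀(r₂/r₁).
ΔL = −20·log₁₀(5) = -13.98 dB.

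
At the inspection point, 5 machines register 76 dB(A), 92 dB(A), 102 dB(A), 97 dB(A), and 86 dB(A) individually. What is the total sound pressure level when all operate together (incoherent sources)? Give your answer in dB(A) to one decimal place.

Incoherent sources combine by intensity addition: L_total = 10·log₁₀(Σ 10^(L_i/10)).
Σ 10^(L/10) = 10^(76/10) + 10^(92/10) + 10^(102/10) + 10^(97/10) + 10^(86/10) = 2.288e+10.
L_total = 10·log₁₀(2.288e+10) = 103.60 dB(A).

103.6 dB(A)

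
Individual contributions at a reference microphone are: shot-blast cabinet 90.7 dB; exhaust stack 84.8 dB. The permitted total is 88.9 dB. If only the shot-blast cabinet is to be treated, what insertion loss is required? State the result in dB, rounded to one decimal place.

3.9 dB

Fixed contribution from the other source: Σ 10^(L/10) = 10^(84.8/10) = 3.020e+08 (84.80 dB).
The limit corresponds to 10^(88.9/10) = 7.762e+08; subtracting the fixed part leaves 4.743e+08 for the shot-blast cabinet, i.e. 86.76 dB.
Required insertion loss = 90.7 − 86.76 = 3.94 dB.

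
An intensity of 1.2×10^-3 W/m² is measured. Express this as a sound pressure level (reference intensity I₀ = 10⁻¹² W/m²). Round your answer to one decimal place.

L = 10·log₁₀(I/I₀) = 10·log₁₀(1.2×10^-3/10⁻¹²) = 10·log₁₀(1.2×10^9).
L = 10·(0.0792 + 9) = 90.79 dB.

90.8 dB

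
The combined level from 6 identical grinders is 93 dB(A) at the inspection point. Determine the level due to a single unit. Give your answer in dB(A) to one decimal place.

85.2 dB(A)

For N identical incoherent sources L_total = L₁ + 10·log₁₀ N, so L₁ = 93 − 10·log₁₀(6) = 93 − 7.782.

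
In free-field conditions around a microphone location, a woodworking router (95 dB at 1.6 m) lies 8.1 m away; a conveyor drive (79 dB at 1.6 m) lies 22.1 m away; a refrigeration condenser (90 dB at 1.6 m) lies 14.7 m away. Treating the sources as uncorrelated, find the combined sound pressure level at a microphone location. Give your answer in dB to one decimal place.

81.3 dB

First find each source's level at the receiver (point-source: −20·log₁₀(r/r_ref)), then combine on an intensity basis.
woodworking router: 95 − 20·log₁₀(8.1/1.6) = 95 − 14.09 = 80.91 dB.
conveyor drive: 79 − 20·log₁₀(22.1/1.6) = 79 − 22.81 = 56.19 dB.
refrigeration condenser: 90 − 20·log₁₀(14.7/1.6) = 90 − 19.26 = 70.74 dB.
Σ 10^(L/10) = 1.357e+08 → L_total = 10·log₁₀(1.357e+08) = 81.32 dB.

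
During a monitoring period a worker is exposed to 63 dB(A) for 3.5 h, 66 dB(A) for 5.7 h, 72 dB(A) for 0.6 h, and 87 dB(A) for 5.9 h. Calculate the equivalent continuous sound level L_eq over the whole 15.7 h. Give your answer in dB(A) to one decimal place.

L_eq = 10·log₁₀[(1/T)·Σ tᵢ·10^(Lᵢ/10)] with T = 15.7 h.
Σ tᵢ·10^(Lᵢ/10) = 3.5·10^(63/10) + 5.7·10^(66/10) + 0.6·10^(72/10) + 5.9·10^(87/10) = 2.996e+09.
L_eq = 10·log₁₀(2.996e+09/15.7) = 82.81 dB(A).

82.8 dB(A)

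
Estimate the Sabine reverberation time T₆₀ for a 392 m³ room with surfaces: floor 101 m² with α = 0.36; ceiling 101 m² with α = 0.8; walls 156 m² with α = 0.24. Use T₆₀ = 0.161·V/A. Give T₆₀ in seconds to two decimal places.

Total absorption A = 101·0.36 + 101·0.8 + 156·0.24 = 154.60 m² sabins.
T₆₀ = 0.161 × 392 / 154.60 = 0.408 s.

0.41 s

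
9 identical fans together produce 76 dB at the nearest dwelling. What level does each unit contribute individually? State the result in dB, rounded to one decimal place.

66.5 dB

For N identical incoherent sources L_total = L₁ + 10·log₁₀ N, so L₁ = 76 − 10·log₁₀(9) = 76 − 9.542.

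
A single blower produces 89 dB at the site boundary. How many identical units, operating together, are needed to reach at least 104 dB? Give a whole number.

Need L₁ + 10·log₁₀ N ≥ 104, i.e. log₁₀ N ≥ 1.50.
N ≥ 10^(15.0/10) = 31.623, so N = 32.

32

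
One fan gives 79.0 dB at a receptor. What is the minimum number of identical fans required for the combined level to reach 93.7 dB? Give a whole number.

30

Need L₁ + 10·log₁₀ N ≥ 93.7, i.e. log₁₀ N ≥ 1.47.
N ≥ 10^(14.7/10) = 29.512, so N = 30.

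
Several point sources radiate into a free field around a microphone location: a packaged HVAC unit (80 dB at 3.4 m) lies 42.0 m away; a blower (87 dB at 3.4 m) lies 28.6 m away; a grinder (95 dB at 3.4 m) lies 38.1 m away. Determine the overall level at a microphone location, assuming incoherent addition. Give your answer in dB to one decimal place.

75.2 dB

First find each source's level at the receiver (point-source: −20·log₁₀(r/r_ref)), then combine on an intensity basis.
packaged HVAC unit: 80 − 20·log₁₀(42.0/3.4) = 80 − 21.84 = 58.16 dB.
blower: 87 − 20·log₁₀(28.6/3.4) = 87 − 18.50 = 68.50 dB.
grinder: 95 − 20·log₁₀(38.1/3.4) = 95 − 20.99 = 74.01 dB.
Σ 10^(L/10) = 3.292e+07 → L_total = 10·log₁₀(3.292e+07) = 75.17 dB.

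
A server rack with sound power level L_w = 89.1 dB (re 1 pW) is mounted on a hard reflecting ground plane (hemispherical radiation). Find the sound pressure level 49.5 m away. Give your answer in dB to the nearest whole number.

47 dB

The power spreads over a hemisphere of area 2π·r², so L_p = L_w − 10·log₁₀(2π·r²).
2π·r² = 1.54e+04 m², 10·log₁₀ of that is 41.874 dB.
L_p = 89.1 − 41.874 = 47.23 dB.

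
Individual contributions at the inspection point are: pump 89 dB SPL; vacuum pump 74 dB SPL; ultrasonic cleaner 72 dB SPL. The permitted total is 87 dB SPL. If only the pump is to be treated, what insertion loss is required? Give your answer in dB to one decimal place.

Fixed contribution from the other sources: Σ 10^(L/10) = 10^(74/10) + 10^(72/10) = 4.097e+07 (76.12 dB SPL).
To meet 87 dB SPL overall, the treated pump may contribute at most 10^(87/10) − 4.097e+07 = 4.602e+08, i.e. 86.63 dB SPL.
Required insertion loss = 89 − 86.63 = 2.37 dB.

2.4 dB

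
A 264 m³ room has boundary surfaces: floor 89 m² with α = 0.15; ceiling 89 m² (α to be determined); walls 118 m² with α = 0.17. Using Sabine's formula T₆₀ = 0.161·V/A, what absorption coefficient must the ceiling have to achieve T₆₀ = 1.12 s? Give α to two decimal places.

From T₆₀ = 0.161·V/A, the target T₆₀ = 1.12 s needs A = 0.161·264/1.12 = 37.95 m².
Absorption from the other surfaces = 89·0.15 + 118·0.17 = 33.41 m², so the ceiling must supply 4.54 m² over 89 m².
α = 4.54/89 = 0.051.

0.05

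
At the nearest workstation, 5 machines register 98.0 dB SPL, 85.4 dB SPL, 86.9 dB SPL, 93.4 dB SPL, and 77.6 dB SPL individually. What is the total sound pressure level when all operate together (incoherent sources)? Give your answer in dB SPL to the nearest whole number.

Incoherent sources combine by intensity addition: L_total = 10·log₁₀(Σ 10^(L_i/10)).
Σ 10^(L/10) = 10^(98.0/10) + 10^(85.4/10) + 10^(86.9/10) + 10^(93.4/10) + 10^(77.6/10) = 9.391e+09.
L_total = 10·log₁₀(9.391e+09) = 99.73 dB SPL.

100 dB SPL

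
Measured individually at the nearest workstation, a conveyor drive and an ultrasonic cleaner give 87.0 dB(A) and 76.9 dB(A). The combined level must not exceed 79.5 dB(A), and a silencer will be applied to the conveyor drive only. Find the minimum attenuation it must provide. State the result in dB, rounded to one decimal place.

The untreated sources together contribute 10^(76.9/10) = 4.898e+07, i.e. 76.90 dB(A).
The limit corresponds to 10^(79.5/10) = 8.913e+07; subtracting the fixed part leaves 4.015e+07 for the conveyor drive, i.e. 76.04 dB(A).
So the conveyor drive must be reduced from 87.0 to 76.04 dB(A): IL = 10.96 dB.

11.0 dB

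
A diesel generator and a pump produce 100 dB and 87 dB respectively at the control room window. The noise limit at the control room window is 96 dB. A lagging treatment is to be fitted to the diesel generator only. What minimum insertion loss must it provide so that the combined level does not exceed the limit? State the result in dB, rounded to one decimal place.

Fixed contribution from the other source: Σ 10^(L/10) = 10^(87/10) = 5.012e+08 (87.00 dB).
To meet 96 dB overall, the treated diesel generator may contribute at most 10^(96/10) − 5.012e+08 = 3.480e+09, i.e. 95.42 dB.
Required insertion loss = 100 − 95.42 = 4.58 dB.

4.6 dB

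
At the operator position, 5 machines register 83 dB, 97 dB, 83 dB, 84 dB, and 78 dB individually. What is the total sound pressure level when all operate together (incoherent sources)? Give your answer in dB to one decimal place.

Incoherent sources combine by intensity addition: L_total = 10·log₁₀(Σ 10^(L_i/10)).
Σ 10^(L/10) = 10^(83/10) + 10^(97/10) + 10^(83/10) + 10^(84/10) + 10^(78/10) = 5.725e+09.
L_total = 10·log₁₀(5.725e+09) = 97.58 dB.

97.6 dB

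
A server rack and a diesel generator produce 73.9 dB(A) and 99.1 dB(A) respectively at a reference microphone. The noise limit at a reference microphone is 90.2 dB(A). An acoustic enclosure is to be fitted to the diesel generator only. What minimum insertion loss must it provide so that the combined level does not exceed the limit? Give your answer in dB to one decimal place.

Fixed contribution from the other source: Σ 10^(L/10) = 10^(73.9/10) = 2.455e+07 (73.90 dB(A)).
To meet 90.2 dB(A) overall, the treated diesel generator may contribute at most 10^(90.2/10) − 2.455e+07 = 1.023e+09, i.e. 90.10 dB(A).
Required insertion loss = 99.1 − 90.10 = 9.00 dB.

9.0 dB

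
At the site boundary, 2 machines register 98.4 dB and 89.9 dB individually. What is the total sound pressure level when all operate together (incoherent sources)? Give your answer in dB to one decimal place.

Incoherent sources combine by intensity addition: L_total = 10·log₁₀(Σ 10^(L_i/10)).
Σ 10^(L/10) = 10^(98.4/10) + 10^(89.9/10) = 7.896e+09.
L_total = 10·log₁₀(7.896e+09) = 98.97 dB.

99.0 dB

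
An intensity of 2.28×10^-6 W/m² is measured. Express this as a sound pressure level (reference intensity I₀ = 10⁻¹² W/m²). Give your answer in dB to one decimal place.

63.6 dB

L = 10·log₁₀(I/I₀) = 10·log₁₀(2.28×10^-6/10⁻¹²) = 10·log₁₀(2.28×10^6).
L = 10·(0.3579 + 6) = 63.58 dB.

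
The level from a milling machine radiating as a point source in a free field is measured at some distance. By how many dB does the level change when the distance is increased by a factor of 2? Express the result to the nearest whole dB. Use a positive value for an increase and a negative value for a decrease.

A point source loses 6 dB per doubling of distance; generally ΔL = −20·log₁₀(r₂/r₁).
ΔL = −20·log₁₀(2) = -6.02 dB.

-6 dB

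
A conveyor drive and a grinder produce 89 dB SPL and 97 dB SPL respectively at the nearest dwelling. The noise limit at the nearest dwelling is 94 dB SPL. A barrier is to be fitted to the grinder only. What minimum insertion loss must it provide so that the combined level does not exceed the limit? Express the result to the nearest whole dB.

5 dB

The untreated sources together contribute 10^(89/10) = 7.943e+08, i.e. 89.00 dB SPL.
To meet 94 dB SPL overall, the treated grinder may contribute at most 10^(94/10) − 7.943e+08 = 1.718e+09, i.e. 92.35 dB SPL.
So the grinder must be reduced from 97 to 92.35 dB SPL: IL = 4.65 dB.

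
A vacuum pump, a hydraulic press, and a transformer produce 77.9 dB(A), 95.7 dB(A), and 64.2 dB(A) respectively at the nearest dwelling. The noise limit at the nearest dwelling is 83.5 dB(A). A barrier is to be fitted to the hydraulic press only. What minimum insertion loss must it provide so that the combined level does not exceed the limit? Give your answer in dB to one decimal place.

The untreated sources together contribute 10^(77.9/10) + 10^(64.2/10) = 6.429e+07, i.e. 78.08 dB(A).
To meet 83.5 dB(A) overall, the treated hydraulic press may contribute at most 10^(83.5/10) − 6.429e+07 = 1.596e+08, i.e. 82.03 dB(A).
So the hydraulic press must be reduced from 95.7 to 82.03 dB(A): IL = 13.67 dB.

13.7 dB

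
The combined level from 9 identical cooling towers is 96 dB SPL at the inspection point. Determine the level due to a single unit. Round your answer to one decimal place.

86.5 dB SPL

Dividing the total intensity by 9 lowers the level by 10·log₁₀ 9 = 9.542 dB: L₁ = 96 − 9.542.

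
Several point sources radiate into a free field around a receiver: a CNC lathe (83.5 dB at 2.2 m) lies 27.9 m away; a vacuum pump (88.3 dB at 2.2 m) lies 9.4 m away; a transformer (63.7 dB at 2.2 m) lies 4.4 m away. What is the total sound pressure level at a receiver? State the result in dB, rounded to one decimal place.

First find each source's level at the receiver (point-source: −20·log₁₀(r/r_ref)), then combine on an intensity basis.
CNC lathe: 83.5 − 20·log₁₀(27.9/2.2) = 83.5 − 22.06 = 61.44 dB.
vacuum pump: 88.3 − 20·log₁₀(9.4/2.2) = 88.3 − 12.61 = 75.69 dB.
transformer: 63.7 − 20·log₁₀(4.4/2.2) = 63.7 − 6.02 = 57.68 dB.
Σ 10^(L/10) = 3.901e+07 → L_total = 10·log₁₀(3.901e+07) = 75.91 dB.

75.9 dB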